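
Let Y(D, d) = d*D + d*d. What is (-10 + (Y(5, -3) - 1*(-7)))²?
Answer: 81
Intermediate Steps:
Y(D, d) = d² + D*d (Y(D, d) = D*d + d² = d² + D*d)
(-10 + (Y(5, -3) - 1*(-7)))² = (-10 + (-3*(5 - 3) - 1*(-7)))² = (-10 + (-3*2 + 7))² = (-10 + (-6 + 7))² = (-10 + 1)² = (-9)² = 81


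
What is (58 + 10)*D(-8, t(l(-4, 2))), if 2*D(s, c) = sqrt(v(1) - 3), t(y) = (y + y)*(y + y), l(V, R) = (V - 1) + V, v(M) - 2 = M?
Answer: 0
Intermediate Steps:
v(M) = 2 + M
l(V, R) = -1 + 2*V (l(V, R) = (-1 + V) + V = -1 + 2*V)
t(y) = 4*y**2 (t(y) = (2*y)*(2*y) = 4*y**2)
D(s, c) = 0 (D(s, c) = sqrt((2 + 1) - 3)/2 = sqrt(3 - 3)/2 = sqrt(0)/2 = (1/2)*0 = 0)
(58 + 10)*D(-8, t(l(-4, 2))) = (58 + 10)*0 = 68*0 = 0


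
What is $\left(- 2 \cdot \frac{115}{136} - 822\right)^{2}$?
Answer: $\frac{3137232121}{4624} \approx 6.7847 \cdot 10^{5}$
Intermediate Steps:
$\left(- 2 \cdot \frac{115}{136} - 822\right)^{2} = \left(- 2 \cdot 115 \cdot \frac{1}{136} - 822\right)^{2} = \left(\left(-2\right) \frac{115}{136} - 822\right)^{2} = \left(- \frac{115}{68} - 822\right)^{2} = \left(- \frac{56011}{68}\right)^{2} = \frac{3137232121}{4624}$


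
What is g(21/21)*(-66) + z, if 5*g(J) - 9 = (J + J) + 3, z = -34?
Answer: -1094/5 ≈ -218.80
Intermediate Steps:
g(J) = 12/5 + 2*J/5 (g(J) = 9/5 + ((J + J) + 3)/5 = 9/5 + (2*J + 3)/5 = 9/5 + (3 + 2*J)/5 = 9/5 + (⅗ + 2*J/5) = 12/5 + 2*J/5)
g(21/21)*(-66) + z = (12/5 + 2*(21/21)/5)*(-66) - 34 = (12/5 + 2*(21*(1/21))/5)*(-66) - 34 = (12/5 + (⅖)*1)*(-66) - 34 = (12/5 + ⅖)*(-66) - 34 = (14/5)*(-66) - 34 = -924/5 - 34 = -1094/5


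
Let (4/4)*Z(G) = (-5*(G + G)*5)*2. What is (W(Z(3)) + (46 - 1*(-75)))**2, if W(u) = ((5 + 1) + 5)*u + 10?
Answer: 10042561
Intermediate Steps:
Z(G) = -100*G (Z(G) = (-5*(G + G)*5)*2 = (-10*G*5)*2 = -50*G*2 = -100*G)
W(u) = 10 + 11*u (W(u) = (6 + 5)*u + 10 = 11*u + 10 = 10 + 11*u)
(W(Z(3)) + (46 - 1*(-75)))**2 = ((10 + 11*(-100*3)) + (46 - 1*(-75)))**2 = ((10 + 11*(-300)) + (46 + 75))**2 = ((10 - 3300) + 121)**2 = (-3290 + 121)**2 = (-3169)**2 = 10042561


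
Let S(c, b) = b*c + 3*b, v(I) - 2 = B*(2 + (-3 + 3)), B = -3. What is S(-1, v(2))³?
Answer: -512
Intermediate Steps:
v(I) = -4 (v(I) = 2 - 3*(2 + (-3 + 3)) = 2 - 3*(2 + 0) = 2 - 3*2 = 2 - 6 = -4)
S(c, b) = 3*b + b*c
S(-1, v(2))³ = (-4*(3 - 1))³ = (-4*2)³ = (-8)³ = -512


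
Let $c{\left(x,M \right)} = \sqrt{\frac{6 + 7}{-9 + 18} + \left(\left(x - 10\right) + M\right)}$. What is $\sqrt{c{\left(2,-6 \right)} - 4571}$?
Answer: $\frac{\sqrt{-41139 + 3 i \sqrt{113}}}{3} \approx 0.026205 + 67.609 i$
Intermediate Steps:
$c{\left(x,M \right)} = \sqrt{- \frac{77}{9} + M + x}$ ($c{\left(x,M \right)} = \sqrt{\frac{13}{9} + \left(\left(-10 + x\right) + M\right)} = \sqrt{13 \cdot \frac{1}{9} + \left(-10 + M + x\right)} = \sqrt{\frac{13}{9} + \left(-10 + M + x\right)} = \sqrt{- \frac{77}{9} + M + x}$)
$\sqrt{c{\left(2,-6 \right)} - 4571} = \sqrt{\frac{\sqrt{-77 + 9 \left(-6\right) + 9 \cdot 2}}{3} - 4571} = \sqrt{\frac{\sqrt{-77 - 54 + 18}}{3} - 4571} = \sqrt{\frac{\sqrt{-113}}{3} - 4571} = \sqrt{\frac{i \sqrt{113}}{3} - 4571} = \sqrt{-4571 + \frac{i \sqrt{113}}{3}}$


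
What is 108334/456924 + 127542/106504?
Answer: 8726875643/6083029212 ≈ 1.4346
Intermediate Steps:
108334/456924 + 127542/106504 = 108334*(1/456924) + 127542*(1/106504) = 54167/228462 + 63771/53252 = 8726875643/6083029212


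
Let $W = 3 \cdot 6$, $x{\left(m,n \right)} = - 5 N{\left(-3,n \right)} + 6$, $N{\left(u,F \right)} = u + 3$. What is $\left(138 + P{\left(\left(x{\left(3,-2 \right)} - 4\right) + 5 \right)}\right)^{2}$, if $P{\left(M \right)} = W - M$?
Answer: $22201$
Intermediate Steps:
$N{\left(u,F \right)} = 3 + u$
$x{\left(m,n \right)} = 6$ ($x{\left(m,n \right)} = - 5 \left(3 - 3\right) + 6 = \left(-5\right) 0 + 6 = 0 + 6 = 6$)
$W = 18$
$P{\left(M \right)} = 18 - M$
$\left(138 + P{\left(\left(x{\left(3,-2 \right)} - 4\right) + 5 \right)}\right)^{2} = \left(138 + \left(18 - \left(\left(6 - 4\right) + 5\right)\right)\right)^{2} = \left(138 + \left(18 - \left(2 + 5\right)\right)\right)^{2} = \left(138 + \left(18 - 7\right)\right)^{2} = \left(138 + 11\right)^{2} = 149^{2} = 22201$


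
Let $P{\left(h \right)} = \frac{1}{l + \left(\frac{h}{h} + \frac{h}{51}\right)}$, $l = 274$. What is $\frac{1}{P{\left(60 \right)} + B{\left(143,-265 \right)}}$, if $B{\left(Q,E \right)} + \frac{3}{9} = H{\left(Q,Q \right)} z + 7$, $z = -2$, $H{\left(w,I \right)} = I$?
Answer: $- \frac{1565}{437151} \approx -0.00358$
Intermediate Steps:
$P{\left(h \right)} = \frac{1}{275 + \frac{h}{51}}$ ($P{\left(h \right)} = \frac{1}{274 + \left(\frac{h}{h} + \frac{h}{51}\right)} = \frac{1}{274 + \left(1 + h \frac{1}{51}\right)} = \frac{1}{274 + \left(1 + \frac{h}{51}\right)} = \frac{1}{275 + \frac{h}{51}}$)
$B{\left(Q,E \right)} = \frac{20}{3} - 2 Q$ ($B{\left(Q,E \right)} = - \frac{1}{3} + \left(Q \left(-2\right) + 7\right) = - \frac{1}{3} - \left(-7 + 2 Q\right) = \frac{20}{3} - 2 Q$)
$\frac{1}{P{\left(60 \right)} + B{\left(143,-265 \right)}} = \frac{1}{\frac{51}{14025 + 60} + \left(\frac{20}{3} - 286\right)} = \frac{1}{\frac{51}{14085} + \left(\frac{20}{3} - 286\right)} = \frac{1}{51 \cdot \frac{1}{14085} - \frac{838}{3}} = \frac{1}{\frac{17}{4695} - \frac{838}{3}} = \frac{1}{- \frac{437151}{1565}} = - \frac{1565}{437151}$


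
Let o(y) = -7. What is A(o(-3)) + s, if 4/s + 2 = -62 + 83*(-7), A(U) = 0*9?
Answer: -4/645 ≈ -0.0062016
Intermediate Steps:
A(U) = 0
s = -4/645 (s = 4/(-2 + (-62 + 83*(-7))) = 4/(-2 + (-62 - 581)) = 4/(-2 - 643) = 4/(-645) = 4*(-1/645) = -4/645 ≈ -0.0062016)
A(o(-3)) + s = 0 - 4/645 = -4/645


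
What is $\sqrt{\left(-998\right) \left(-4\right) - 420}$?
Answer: $2 \sqrt{893} \approx 59.766$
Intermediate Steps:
$\sqrt{\left(-998\right) \left(-4\right) - 420} = \sqrt{3992 - 420} = \sqrt{3572} = 2 \sqrt{893}$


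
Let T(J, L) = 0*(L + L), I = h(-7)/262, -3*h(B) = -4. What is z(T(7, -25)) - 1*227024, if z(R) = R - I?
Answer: -89220434/393 ≈ -2.2702e+5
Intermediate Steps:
h(B) = 4/3 (h(B) = -⅓*(-4) = 4/3)
I = 2/393 (I = (4/3)/262 = (4/3)*(1/262) = 2/393 ≈ 0.0050891)
T(J, L) = 0 (T(J, L) = 0*(2*L) = 0)
z(R) = -2/393 + R (z(R) = R - 1*2/393 = R - 2/393 = -2/393 + R)
z(T(7, -25)) - 1*227024 = (-2/393 + 0) - 1*227024 = -2/393 - 227024 = -89220434/393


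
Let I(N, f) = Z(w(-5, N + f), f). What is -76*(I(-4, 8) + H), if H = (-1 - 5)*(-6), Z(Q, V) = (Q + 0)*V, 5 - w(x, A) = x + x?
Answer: -11856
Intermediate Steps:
w(x, A) = 5 - 2*x (w(x, A) = 5 - (x + x) = 5 - 2*x)
Z(Q, V) = Q*V
I(N, f) = 15*f (I(N, f) = (5 - 2*(-5))*f = (5 + 10)*f = 15*f)
H = 36 (H = -6*(-6) = 36)
-76*(I(-4, 8) + H) = -76*(15*8 + 36) = -76*(120 + 36) = -76*156 = -11856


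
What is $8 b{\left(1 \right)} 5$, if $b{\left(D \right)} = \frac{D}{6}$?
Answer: $\frac{20}{3} \approx 6.6667$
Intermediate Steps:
$b{\left(D \right)} = \frac{D}{6}$ ($b{\left(D \right)} = D \frac{1}{6} = \frac{D}{6}$)
$8 b{\left(1 \right)} 5 = 8 \cdot \frac{1}{6} \cdot 1 \cdot 5 = 8 \cdot \frac{1}{6} \cdot 5 = \frac{4}{3} \cdot 5 = \frac{20}{3}$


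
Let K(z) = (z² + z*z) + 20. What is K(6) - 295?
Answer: -203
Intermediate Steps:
K(z) = 20 + 2*z² (K(z) = (z² + z²) + 20 = 2*z² + 20 = 20 + 2*z²)
K(6) - 295 = (20 + 2*6²) - 295 = (20 + 2*36) - 295 = (20 + 72) - 295 = 92 - 295 = -203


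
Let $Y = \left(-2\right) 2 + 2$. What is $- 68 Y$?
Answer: $136$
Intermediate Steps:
$Y = -2$ ($Y = -4 + 2 = -2$)
$- 68 Y = \left(-68\right) \left(-2\right) = 136$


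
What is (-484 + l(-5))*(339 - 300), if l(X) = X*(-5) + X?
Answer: -18096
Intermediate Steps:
l(X) = -4*X (l(X) = -5*X + X = -4*X)
(-484 + l(-5))*(339 - 300) = (-484 - 4*(-5))*(339 - 300) = (-484 + 20)*39 = -464*39 = -18096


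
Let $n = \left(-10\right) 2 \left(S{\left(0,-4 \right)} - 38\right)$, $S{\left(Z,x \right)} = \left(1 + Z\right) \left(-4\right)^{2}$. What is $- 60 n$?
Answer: $-26400$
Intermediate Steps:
$S{\left(Z,x \right)} = 16 + 16 Z$ ($S{\left(Z,x \right)} = \left(1 + Z\right) 16 = 16 + 16 Z$)
$n = 440$ ($n = \left(-10\right) 2 \left(\left(16 + 16 \cdot 0\right) - 38\right) = - 20 \left(\left(16 + 0\right) - 38\right) = - 20 \left(16 - 38\right) = \left(-20\right) \left(-22\right) = 440$)
$- 60 n = \left(-60\right) 440 = -26400$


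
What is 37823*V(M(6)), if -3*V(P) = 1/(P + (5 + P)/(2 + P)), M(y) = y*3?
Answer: -756460/1149 ≈ -658.36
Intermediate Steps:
M(y) = 3*y
V(P) = -1/(3*(P + (5 + P)/(2 + P)))
37823*V(M(6)) = 37823*((-2 - 3*6)/(3*(5 + (3*6)² + 3*(3*6)))) = 37823*((-2 - 1*18)/(3*(5 + 18² + 3*18))) = 37823*((-2 - 18)/(3*(5 + 324 + 54))) = 37823*((⅓)*(-20)/383) = 37823*((⅓)*(1/383)*(-20)) = 37823*(-20/1149) = -756460/1149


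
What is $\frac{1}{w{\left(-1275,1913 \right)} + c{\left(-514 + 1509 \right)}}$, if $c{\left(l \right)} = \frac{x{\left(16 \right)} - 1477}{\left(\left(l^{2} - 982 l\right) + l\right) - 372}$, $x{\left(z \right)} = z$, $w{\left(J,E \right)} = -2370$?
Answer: $- \frac{13558}{32133921} \approx -0.00042192$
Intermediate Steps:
$c{\left(l \right)} = - \frac{1461}{-372 + l^{2} - 981 l}$ ($c{\left(l \right)} = \frac{16 - 1477}{\left(\left(l^{2} - 982 l\right) + l\right) - 372} = - \frac{1461}{\left(l^{2} - 981 l\right) - 372} = - \frac{1461}{-372 + l^{2} - 981 l}$)
$\frac{1}{w{\left(-1275,1913 \right)} + c{\left(-514 + 1509 \right)}} = \frac{1}{-2370 + \frac{1461}{372 - \left(-514 + 1509\right)^{2} + 981 \left(-514 + 1509\right)}} = \frac{1}{-2370 + \frac{1461}{372 - 995^{2} + 981 \cdot 995}} = \frac{1}{-2370 + \frac{1461}{372 - 990025 + 976095}} = \frac{1}{-2370 + \frac{1461}{-13558}} = \frac{1}{-2370 + 1461 \left(- \frac{1}{13558}\right)} = \frac{1}{-2370 - \frac{1461}{13558}} = \frac{1}{- \frac{32133921}{13558}} = - \frac{13558}{32133921}$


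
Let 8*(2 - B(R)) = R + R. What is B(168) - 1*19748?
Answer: -19788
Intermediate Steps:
B(R) = 2 - R/4 (B(R) = 2 - (R + R)/8 = 2 - R/4)
B(168) - 1*19748 = (2 - ¼*168) - 1*19748 = (2 - 42) - 19748 = -40 - 19748 = -19788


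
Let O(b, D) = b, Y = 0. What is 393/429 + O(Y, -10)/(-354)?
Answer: 131/143 ≈ 0.91608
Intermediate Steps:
393/429 + O(Y, -10)/(-354) = 393/429 + 0/(-354) = 393*(1/429) + 0*(-1/354) = 131/143 + 0 = 131/143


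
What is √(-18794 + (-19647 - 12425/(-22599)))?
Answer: I*√26930187754/837 ≈ 196.06*I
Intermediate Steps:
√(-18794 + (-19647 - 12425/(-22599))) = √(-18794 + (-19647 - 12425*(-1)/22599)) = √(-18794 + (-19647 - 1*(-12425/22599))) = √(-18794 + (-19647 + 12425/22599)) = √(-18794 - 443990128/22599) = √(-868715734/22599) = I*√26930187754/837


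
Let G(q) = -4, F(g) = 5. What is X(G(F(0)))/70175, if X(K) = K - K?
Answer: 0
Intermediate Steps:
X(K) = 0
X(G(F(0)))/70175 = 0/70175 = 0*(1/70175) = 0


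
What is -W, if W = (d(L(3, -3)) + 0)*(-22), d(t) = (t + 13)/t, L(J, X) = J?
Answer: 352/3 ≈ 117.33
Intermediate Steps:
d(t) = (13 + t)/t
W = -352/3 (W = ((13 + 3)/3 + 0)*(-22) = ((1/3)*16 + 0)*(-22) = (16/3 + 0)*(-22) = (16/3)*(-22) = -352/3 ≈ -117.33)
-W = -1*(-352/3) = 352/3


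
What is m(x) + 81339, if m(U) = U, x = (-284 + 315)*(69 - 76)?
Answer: 81122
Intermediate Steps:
x = -217 (x = 31*(-7) = -217)
m(x) + 81339 = -217 + 81339 = 81122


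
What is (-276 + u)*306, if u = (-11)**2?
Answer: -47430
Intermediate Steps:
u = 121
(-276 + u)*306 = (-276 + 121)*306 = -155*306 = -47430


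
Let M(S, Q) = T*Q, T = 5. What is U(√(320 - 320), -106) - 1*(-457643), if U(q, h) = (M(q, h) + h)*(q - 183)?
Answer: 574031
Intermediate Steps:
M(S, Q) = 5*Q
U(q, h) = 6*h*(-183 + q) (U(q, h) = (5*h + h)*(q - 183) = (6*h)*(-183 + q) = 6*h*(-183 + q))
U(√(320 - 320), -106) - 1*(-457643) = 6*(-106)*(-183 + √(320 - 320)) - 1*(-457643) = 6*(-106)*(-183 + √0) + 457643 = 6*(-106)*(-183 + 0) + 457643 = 6*(-106)*(-183) + 457643 = 116388 + 457643 = 574031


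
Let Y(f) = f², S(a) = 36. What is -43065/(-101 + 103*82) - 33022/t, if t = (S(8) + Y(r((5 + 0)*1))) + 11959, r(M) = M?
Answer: -79320989/10030690 ≈ -7.9078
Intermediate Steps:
t = 12020 (t = (36 + ((5 + 0)*1)²) + 11959 = (36 + (5*1)²) + 11959 = (36 + 5²) + 11959 = (36 + 25) + 11959 = 61 + 11959 = 12020)
-43065/(-101 + 103*82) - 33022/t = -43065/(-101 + 103*82) - 33022/12020 = -43065/(-101 + 8446) - 33022*1/12020 = -43065/8345 - 16511/6010 = -43065*1/8345 - 16511/6010 = -8613/1669 - 16511/6010 = -79320989/10030690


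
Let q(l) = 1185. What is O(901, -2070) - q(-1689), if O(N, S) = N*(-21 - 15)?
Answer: -33621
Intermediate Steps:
O(N, S) = -36*N (O(N, S) = N*(-36) = -36*N)
O(901, -2070) - q(-1689) = -36*901 - 1*1185 = -32436 - 1185 = -33621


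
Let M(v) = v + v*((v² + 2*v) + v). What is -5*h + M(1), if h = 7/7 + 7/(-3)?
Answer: 35/3 ≈ 11.667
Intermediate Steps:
h = -4/3 (h = 7*(⅐) + 7*(-⅓) = 1 - 7/3 = -4/3 ≈ -1.3333)
M(v) = v + v*(v² + 3*v)
-5*h + M(1) = -5*(-4/3) + 1*(1 + 1² + 3*1) = 20/3 + 1*(1 + 1 + 3) = 20/3 + 1*5 = 20/3 + 5 = 35/3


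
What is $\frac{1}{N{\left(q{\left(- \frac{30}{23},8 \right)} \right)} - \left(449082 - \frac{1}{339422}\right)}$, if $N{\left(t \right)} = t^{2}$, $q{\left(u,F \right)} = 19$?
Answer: $- \frac{339422}{152305779261} \approx -2.2286 \cdot 10^{-6}$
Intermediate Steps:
$\frac{1}{N{\left(q{\left(- \frac{30}{23},8 \right)} \right)} - \left(449082 - \frac{1}{339422}\right)} = \frac{1}{19^{2} - \left(449082 - \frac{1}{339422}\right)} = \frac{1}{361 + \left(-449082 + \frac{1}{339422}\right)} = \frac{1}{361 - \frac{152428310603}{339422}} = \frac{1}{- \frac{152305779261}{339422}} = - \frac{339422}{152305779261}$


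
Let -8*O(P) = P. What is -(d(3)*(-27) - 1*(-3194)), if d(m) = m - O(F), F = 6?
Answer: -12371/4 ≈ -3092.8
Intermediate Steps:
O(P) = -P/8
d(m) = ¾ + m (d(m) = m - (-1)*6/8 = m - 1*(-¾) = m + ¾ = ¾ + m)
-(d(3)*(-27) - 1*(-3194)) = -((¾ + 3)*(-27) - 1*(-3194)) = -((15/4)*(-27) + 3194) = -(-405/4 + 3194) = -1*12371/4 = -12371/4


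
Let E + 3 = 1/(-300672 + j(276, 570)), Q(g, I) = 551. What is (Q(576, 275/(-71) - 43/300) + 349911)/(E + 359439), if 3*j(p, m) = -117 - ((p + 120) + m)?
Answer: 105500627246/108202097387 ≈ 0.97503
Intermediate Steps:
j(p, m) = -79 - m/3 - p/3 (j(p, m) = (-117 - ((p + 120) + m))/3 = (-117 - ((120 + p) + m))/3 = (-117 - (120 + m + p))/3 = (-117 + (-120 - m - p))/3 = (-237 - m - p)/3 = -79 - m/3 - p/3)
E = -903100/301033 (E = -3 + 1/(-300672 + (-79 - ⅓*570 - ⅓*276)) = -3 + 1/(-300672 + (-79 - 190 - 92)) = -3 + 1/(-300672 - 361) = -3 + 1/(-301033) = -3 - 1/301033 = -903100/301033 ≈ -3.0000)
(Q(576, 275/(-71) - 43/300) + 349911)/(E + 359439) = (551 + 349911)/(-903100/301033 + 359439) = 350462/(108202097387/301033) = 350462*(301033/108202097387) = 105500627246/108202097387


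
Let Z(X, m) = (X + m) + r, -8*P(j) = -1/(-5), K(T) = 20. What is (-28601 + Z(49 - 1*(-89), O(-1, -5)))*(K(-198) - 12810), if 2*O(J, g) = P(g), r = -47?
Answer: 2917144479/8 ≈ 3.6464e+8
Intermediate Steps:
P(j) = -1/40 (P(j) = -(-1)/(8*(-5)) = -(-1)*(-1)/(8*5) = -1/8*1/5 = -1/40)
O(J, g) = -1/80 (O(J, g) = (1/2)*(-1/40) = -1/80)
Z(X, m) = -47 + X + m (Z(X, m) = (X + m) - 47 = -47 + X + m)
(-28601 + Z(49 - 1*(-89), O(-1, -5)))*(K(-198) - 12810) = (-28601 + (-47 + (49 - 1*(-89)) - 1/80))*(20 - 12810) = (-28601 + (-47 + (49 + 89) - 1/80))*(-12790) = (-28601 + (-47 + 138 - 1/80))*(-12790) = (-28601 + 7279/80)*(-12790) = -2280801/80*(-12790) = 2917144479/8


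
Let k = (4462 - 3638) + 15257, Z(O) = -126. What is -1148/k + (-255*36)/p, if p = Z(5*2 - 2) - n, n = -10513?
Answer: -721936/755807 ≈ -0.95519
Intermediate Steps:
k = 16081 (k = 824 + 15257 = 16081)
p = 10387 (p = -126 - 1*(-10513) = -126 + 10513 = 10387)
-1148/k + (-255*36)/p = -1148/16081 - 255*36/10387 = -1148*1/16081 - 9180*1/10387 = -1148/16081 - 540/611 = -721936/755807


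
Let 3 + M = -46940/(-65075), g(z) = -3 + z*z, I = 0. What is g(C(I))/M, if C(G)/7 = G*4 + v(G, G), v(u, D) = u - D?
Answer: 39045/29657 ≈ 1.3166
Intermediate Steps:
C(G) = 28*G (C(G) = 7*(G*4 + (G - G)) = 7*(4*G + 0) = 7*(4*G) = 28*G)
g(z) = -3 + z²
M = -29657/13015 (M = -3 - 46940/(-65075) = -3 - 46940*(-1/65075) = -3 + 9388/13015 = -29657/13015 ≈ -2.2787)
g(C(I))/M = (-3 + (28*0)²)/(-29657/13015) = (-3 + 0²)*(-13015/29657) = (-3 + 0)*(-13015/29657) = -3*(-13015/29657) = 39045/29657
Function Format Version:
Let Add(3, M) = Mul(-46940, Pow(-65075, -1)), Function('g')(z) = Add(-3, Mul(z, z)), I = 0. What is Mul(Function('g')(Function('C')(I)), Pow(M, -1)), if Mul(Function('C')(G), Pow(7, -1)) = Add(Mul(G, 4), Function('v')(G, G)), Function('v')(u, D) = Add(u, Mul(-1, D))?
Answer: Rational(39045, 29657) ≈ 1.3166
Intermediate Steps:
Function('C')(G) = Mul(28, G) (Function('C')(G) = Mul(7, Add(Mul(G, 4), Add(G, Mul(-1, G)))) = Mul(7, Add(Mul(4, G), 0)) = Mul(7, Mul(4, G)) = Mul(28, G))
Function('g')(z) = Add(-3, Pow(z, 2))
M = Rational(-29657, 13015) (M = Add(-3, Mul(-46940, Pow(-65075, -1))) = Add(-3, Mul(-46940, Rational(-1, 65075))) = Add(-3, Rational(9388, 13015)) = Rational(-29657, 13015) ≈ -2.2787)
Mul(Function('g')(Function('C')(I)), Pow(M, -1)) = Mul(Add(-3, Pow(Mul(28, 0), 2)), Pow(Rational(-29657, 13015), -1)) = Mul(Add(-3, Pow(0, 2)), Rational(-13015, 29657)) = Mul(Add(-3, 0), Rational(-13015, 29657)) = Mul(-3, Rational(-13015, 29657)) = Rational(39045, 29657)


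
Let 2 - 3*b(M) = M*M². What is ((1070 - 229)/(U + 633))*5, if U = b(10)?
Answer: 12615/901 ≈ 14.001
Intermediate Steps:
b(M) = ⅔ - M³/3 (b(M) = ⅔ - M*M²/3 = ⅔ - M³/3)
U = -998/3 (U = ⅔ - ⅓*10³ = ⅔ - ⅓*1000 = ⅔ - 1000/3 = -998/3 ≈ -332.67)
((1070 - 229)/(U + 633))*5 = ((1070 - 229)/(-998/3 + 633))*5 = (841/(901/3))*5 = (841*(3/901))*5 = (2523/901)*5 = 12615/901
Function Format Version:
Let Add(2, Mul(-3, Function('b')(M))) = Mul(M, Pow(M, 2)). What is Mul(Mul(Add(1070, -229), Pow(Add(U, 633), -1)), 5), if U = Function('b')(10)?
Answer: Rational(12615, 901) ≈ 14.001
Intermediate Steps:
Function('b')(M) = Add(Rational(2, 3), Mul(Rational(-1, 3), Pow(M, 3))) (Function('b')(M) = Add(Rational(2, 3), Mul(Rational(-1, 3), Mul(M, Pow(M, 2)))) = Add(Rational(2, 3), Mul(Rational(-1, 3), Pow(M, 3))))
U = Rational(-998, 3) (U = Add(Rational(2, 3), Mul(Rational(-1, 3), Pow(10, 3))) = Add(Rational(2, 3), Mul(Rational(-1, 3), 1000)) = Add(Rational(2, 3), Rational(-1000, 3)) = Rational(-998, 3) ≈ -332.67)
Mul(Mul(Add(1070, -229), Pow(Add(U, 633), -1)), 5) = Mul(Mul(Add(1070, -229), Pow(Add(Rational(-998, 3), 633), -1)), 5) = Mul(Mul(841, Pow(Rational(901, 3), -1)), 5) = Mul(Mul(841, Rational(3, 901)), 5) = Mul(Rational(2523, 901), 5) = Rational(12615, 901)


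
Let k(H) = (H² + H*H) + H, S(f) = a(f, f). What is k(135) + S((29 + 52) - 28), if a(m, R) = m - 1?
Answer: 36637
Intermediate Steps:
a(m, R) = -1 + m
S(f) = -1 + f
k(H) = H + 2*H² (k(H) = (H² + H²) + H = 2*H² + H = H + 2*H²)
k(135) + S((29 + 52) - 28) = 135*(1 + 2*135) + (-1 + ((29 + 52) - 28)) = 135*(1 + 270) + (-1 + (81 - 28)) = 135*271 + (-1 + 53) = 36585 + 52 = 36637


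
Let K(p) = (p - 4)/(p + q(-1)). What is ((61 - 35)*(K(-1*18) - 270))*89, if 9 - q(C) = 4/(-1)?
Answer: -3072992/5 ≈ -6.1460e+5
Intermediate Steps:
q(C) = 13 (q(C) = 9 - 4/(-1) = 9 - 4*(-1) = 9 - 1*(-4) = 9 + 4 = 13)
K(p) = (-4 + p)/(13 + p) (K(p) = (p - 4)/(p + 13) = (-4 + p)/(13 + p))
((61 - 35)*(K(-1*18) - 270))*89 = ((61 - 35)*((-4 - 1*18)/(13 - 1*18) - 270))*89 = (26*((-4 - 18)/(13 - 18) - 270))*89 = (26*(-22/(-5) - 270))*89 = (26*(-⅕*(-22) - 270))*89 = (26*(22/5 - 270))*89 = (26*(-1328/5))*89 = -34528/5*89 = -3072992/5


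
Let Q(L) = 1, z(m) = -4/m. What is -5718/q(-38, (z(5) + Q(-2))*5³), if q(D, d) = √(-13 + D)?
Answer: 1906*I*√51/17 ≈ 800.68*I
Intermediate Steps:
-5718/q(-38, (z(5) + Q(-2))*5³) = -5718/√(-13 - 38) = -5718*(-I*√51/51) = -(-1906)*I*√51/17 = 1906*I*√51/17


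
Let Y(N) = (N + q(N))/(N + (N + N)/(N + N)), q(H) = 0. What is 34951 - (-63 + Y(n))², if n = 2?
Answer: 279590/9 ≈ 31066.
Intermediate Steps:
Y(N) = N/(1 + N) (Y(N) = (N + 0)/(N + (N + N)/(N + N)) = N/(N + (2*N)/((2*N))) = N/(N + (2*N)*(1/(2*N))) = N/(N + 1) = N/(1 + N))
34951 - (-63 + Y(n))² = 34951 - (-63 + 2/(1 + 2))² = 34951 - (-63 + 2/3)² = 34951 - (-63 + 2*(⅓))² = 34951 - (-63 + ⅔)² = 34951 - (-187/3)² = 34951 - 1*34969/9 = 34951 - 34969/9 = 279590/9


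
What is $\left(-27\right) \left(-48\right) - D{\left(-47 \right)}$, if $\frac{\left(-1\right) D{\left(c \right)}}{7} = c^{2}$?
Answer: $16759$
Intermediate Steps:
$D{\left(c \right)} = - 7 c^{2}$
$\left(-27\right) \left(-48\right) - D{\left(-47 \right)} = \left(-27\right) \left(-48\right) - - 7 \left(-47\right)^{2} = 1296 - \left(-7\right) 2209 = 1296 - -15463 = 1296 + 15463 = 16759$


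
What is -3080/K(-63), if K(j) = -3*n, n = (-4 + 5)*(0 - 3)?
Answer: -3080/9 ≈ -342.22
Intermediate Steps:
n = -3 (n = 1*(-3) = -3)
K(j) = 9 (K(j) = -3*(-3) = 9)
-3080/K(-63) = -3080/9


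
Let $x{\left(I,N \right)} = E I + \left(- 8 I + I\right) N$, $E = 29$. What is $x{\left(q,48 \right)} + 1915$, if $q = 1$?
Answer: $1608$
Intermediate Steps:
$x{\left(I,N \right)} = 29 I - 7 I N$ ($x{\left(I,N \right)} = 29 I + \left(- 8 I + I\right) N = 29 I + - 7 I N = 29 I - 7 I N$)
$x{\left(q,48 \right)} + 1915 = 1 \left(29 - 336\right) + 1915 = 1 \left(-307\right) + 1915 = -307 + 1915 = 1608$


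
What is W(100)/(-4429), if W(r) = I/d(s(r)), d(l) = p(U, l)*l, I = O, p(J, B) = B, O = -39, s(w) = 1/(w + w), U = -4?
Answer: 1560000/4429 ≈ 352.22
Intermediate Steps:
s(w) = 1/(2*w)
I = -39
d(l) = l² (d(l) = l*l = l²)
W(r) = -156*r² (W(r) = -39*4*r² = -156*r²)
W(100)/(-4429) = -156*100²/(-4429) = -156*10000*(-1/4429) = -1560000*(-1/4429) = 1560000/4429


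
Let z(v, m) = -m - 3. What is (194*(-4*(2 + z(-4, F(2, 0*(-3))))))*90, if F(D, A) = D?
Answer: 209520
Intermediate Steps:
z(v, m) = -3 - m
(194*(-4*(2 + z(-4, F(2, 0*(-3))))))*90 = (194*(-4*(2 + (-3 - 1*2))))*90 = (194*(-4*(2 + (-3 - 2))))*90 = (194*(-4*(2 - 5)))*90 = (194*(-4*(-3)))*90 = (194*12)*90 = 2328*90 = 209520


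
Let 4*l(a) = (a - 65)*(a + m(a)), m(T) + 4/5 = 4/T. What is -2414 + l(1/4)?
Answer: -852511/320 ≈ -2664.1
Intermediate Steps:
m(T) = -⅘ + 4/T
l(a) = (-65 + a)*(-⅘ + a + 4/a)/4 (l(a) = ((a - 65)*(a + (-⅘ + 4/a)))/4 = ((-65 + a)*(-⅘ + a + 4/a))/4 = (-65 + a)*(-⅘ + a + 4/a)/4)
-2414 + l(1/4) = -2414 + (14 - 65/(1/4) - 329/20/4 + (1/4)²/4) = -2414 + (14 - 65/¼ - 329/20*¼ + (¼)²/4) = -2414 + (14 - 65*4 - 329/80 + (¼)*(1/16)) = -2414 + (14 - 260 - 329/80 + 1/64) = -2414 - 80031/320 = -852511/320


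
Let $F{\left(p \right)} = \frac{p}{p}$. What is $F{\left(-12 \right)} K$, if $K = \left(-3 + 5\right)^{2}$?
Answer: $4$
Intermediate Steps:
$F{\left(p \right)} = 1$
$K = 4$ ($K = 2^{2} = 4$)
$F{\left(-12 \right)} K = 1 \cdot 4 = 4$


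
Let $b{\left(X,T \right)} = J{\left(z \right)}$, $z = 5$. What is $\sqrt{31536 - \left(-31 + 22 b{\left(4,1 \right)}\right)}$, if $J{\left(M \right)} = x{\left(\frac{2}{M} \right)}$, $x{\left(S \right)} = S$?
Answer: $\frac{\sqrt{788955}}{5} \approx 177.65$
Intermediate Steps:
$J{\left(M \right)} = \frac{2}{M}$
$b{\left(X,T \right)} = \frac{2}{5}$
$\sqrt{31536 - \left(-31 + 22 b{\left(4,1 \right)}\right)} = \sqrt{31536 + \left(\left(-22\right) \frac{2}{5} + 31\right)} = \sqrt{31536 + \left(- \frac{44}{5} + 31\right)} = \sqrt{31536 + \frac{111}{5}} = \sqrt{\frac{157791}{5}} = \frac{\sqrt{788955}}{5}$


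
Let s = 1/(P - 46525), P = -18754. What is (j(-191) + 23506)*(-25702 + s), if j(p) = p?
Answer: -39117927027585/65279 ≈ -5.9924e+8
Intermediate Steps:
s = -1/65279 (s = 1/(-18754 - 46525) = 1/(-65279) = -1/65279 ≈ -1.5319e-5)
(j(-191) + 23506)*(-25702 + s) = (-191 + 23506)*(-25702 - 1/65279) = 23315*(-1677800859/65279) = -39117927027585/65279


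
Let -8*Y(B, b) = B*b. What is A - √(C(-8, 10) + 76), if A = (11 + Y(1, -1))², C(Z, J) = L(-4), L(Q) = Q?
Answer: 7921/64 - 6*√2 ≈ 115.28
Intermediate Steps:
C(Z, J) = -4
Y(B, b) = -B*b/8
A = 7921/64 (A = (11 - ⅛*1*(-1))² = (11 + ⅛)² = (89/8)² = 7921/64 ≈ 123.77)
A - √(C(-8, 10) + 76) = 7921/64 - √(-4 + 76) = 7921/64 - √72 = 7921/64 - 6*√2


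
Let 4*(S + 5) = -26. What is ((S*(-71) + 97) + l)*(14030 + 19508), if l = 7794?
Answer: 292032135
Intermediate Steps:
S = -23/2 (S = -5 + (1/4)*(-26) = -5 - 13/2 = -23/2 ≈ -11.500)
((S*(-71) + 97) + l)*(14030 + 19508) = ((-23/2*(-71) + 97) + 7794)*(14030 + 19508) = ((1633/2 + 97) + 7794)*33538 = (1827/2 + 7794)*33538 = (17415/2)*33538 = 292032135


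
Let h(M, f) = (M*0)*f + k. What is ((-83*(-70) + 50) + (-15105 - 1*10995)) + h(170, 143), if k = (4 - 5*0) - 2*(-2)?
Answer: -20232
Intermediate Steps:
k = 8 (k = (4 + 0) + 4 = 4 + 4 = 8)
h(M, f) = 8 (h(M, f) = (M*0)*f + 8 = 0*f + 8 = 0 + 8 = 8)
((-83*(-70) + 50) + (-15105 - 1*10995)) + h(170, 143) = ((-83*(-70) + 50) + (-15105 - 1*10995)) + 8 = ((5810 + 50) + (-15105 - 10995)) + 8 = (5860 - 26100) + 8 = -20240 + 8 = -20232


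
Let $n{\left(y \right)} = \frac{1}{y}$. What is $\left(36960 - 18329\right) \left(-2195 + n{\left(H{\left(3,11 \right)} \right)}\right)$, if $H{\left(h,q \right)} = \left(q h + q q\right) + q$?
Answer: $- \frac{6747663794}{165} \approx -4.0895 \cdot 10^{7}$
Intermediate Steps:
$H{\left(h,q \right)} = q + q^{2} + h q$ ($H{\left(h,q \right)} = \left(h q + q^{2}\right) + q = \left(q^{2} + h q\right) + q = q + q^{2} + h q$)
$\left(36960 - 18329\right) \left(-2195 + n{\left(H{\left(3,11 \right)} \right)}\right) = \left(36960 - 18329\right) \left(-2195 + \frac{1}{11 \left(1 + 3 + 11\right)}\right) = 18631 \left(-2195 + \frac{1}{11 \cdot 15}\right) = 18631 \left(-2195 + \frac{1}{165}\right) = 18631 \left(- \frac{362174}{165}\right) = - \frac{6747663794}{165}$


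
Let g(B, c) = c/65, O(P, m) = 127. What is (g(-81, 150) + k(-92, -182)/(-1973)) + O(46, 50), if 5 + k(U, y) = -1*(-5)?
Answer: 1681/13 ≈ 129.31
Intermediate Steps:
k(U, y) = 0 (k(U, y) = -5 - 1*(-5) = -5 + 5 = 0)
g(B, c) = c/65 (g(B, c) = c*(1/65) = c/65)
(g(-81, 150) + k(-92, -182)/(-1973)) + O(46, 50) = ((1/65)*150 + 0/(-1973)) + 127 = (30/13 + 0*(-1/1973)) + 127 = (30/13 + 0) + 127 = 30/13 + 127 = 1681/13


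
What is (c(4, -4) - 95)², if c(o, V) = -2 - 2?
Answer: 9801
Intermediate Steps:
c(o, V) = -4
(c(4, -4) - 95)² = (-4 - 95)² = (-99)² = 9801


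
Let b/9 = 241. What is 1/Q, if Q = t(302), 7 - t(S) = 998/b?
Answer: 2169/14185 ≈ 0.15291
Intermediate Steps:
b = 2169 (b = 9*241 = 2169)
t(S) = 14185/2169 (t(S) = 7 - 998/2169 = 14185/2169)
Q = 14185/2169 ≈ 6.5399
1/Q = 1/(14185/2169) = 2169/14185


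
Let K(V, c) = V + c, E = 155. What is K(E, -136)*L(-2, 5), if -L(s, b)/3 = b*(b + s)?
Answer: -855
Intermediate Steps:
L(s, b) = -3*b*(b + s)
K(E, -136)*L(-2, 5) = (155 - 136)*(-3*5*(5 - 2)) = 19*(-3*5*3) = 19*(-45) = -855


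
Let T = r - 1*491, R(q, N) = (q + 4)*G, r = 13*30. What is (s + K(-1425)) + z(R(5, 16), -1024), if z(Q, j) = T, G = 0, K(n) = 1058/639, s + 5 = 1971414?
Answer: 1259666870/639 ≈ 1.9713e+6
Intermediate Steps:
s = 1971409 (s = -5 + 1971414 = 1971409)
K(n) = 1058/639 (K(n) = 1058*(1/639) = 1058/639)
r = 390
R(q, N) = 0 (R(q, N) = (q + 4)*0 = (4 + q)*0 = 0)
T = -101 (T = 390 - 1*491 = 390 - 491 = -101)
z(Q, j) = -101
(s + K(-1425)) + z(R(5, 16), -1024) = (1971409 + 1058/639) - 101 = 1259731409/639 - 101 = 1259666870/639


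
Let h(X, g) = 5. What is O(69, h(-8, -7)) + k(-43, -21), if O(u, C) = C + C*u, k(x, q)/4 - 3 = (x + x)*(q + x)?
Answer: 22378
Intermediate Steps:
k(x, q) = 12 + 8*x*(q + x) (k(x, q) = 12 + 4*((x + x)*(q + x)) = 12 + 4*((2*x)*(q + x)) = 12 + 4*(2*x*(q + x)) = 12 + 8*x*(q + x))
O(69, h(-8, -7)) + k(-43, -21) = 5*(1 + 69) + (12 + 8*(-43)**2 + 8*(-21)*(-43)) = 5*70 + (12 + 8*1849 + 7224) = 350 + (12 + 14792 + 7224) = 350 + 22028 = 22378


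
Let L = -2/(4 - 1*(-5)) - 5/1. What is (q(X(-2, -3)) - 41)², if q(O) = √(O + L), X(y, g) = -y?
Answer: (123 - I*√29)²/9 ≈ 1677.8 - 147.19*I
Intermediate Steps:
L = -47/9 (L = -2/(4 + 5) - 5*1 = -2/9 - 5 = -47/9 ≈ -5.2222)
q(O) = √(-47/9 + O) (q(O) = √(O - 47/9) = √(-47/9 + O))
(q(X(-2, -3)) - 41)² = (√(-47 + 9*(-1*(-2)))/3 - 41)² = (√(-47 + 9*2)/3 - 41)² = (√(-47 + 18)/3 - 41)² = (√(-29)/3 - 41)² = ((I*√29)/3 - 41)² = (I*√29/3 - 41)² = (-41 + I*√29/3)²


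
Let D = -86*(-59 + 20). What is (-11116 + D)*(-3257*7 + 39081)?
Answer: -126380884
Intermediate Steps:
D = 3354 (D = -86*(-39) = 3354)
(-11116 + D)*(-3257*7 + 39081) = (-11116 + 3354)*(-3257*7 + 39081) = -7762*(-22799 + 39081) = -7762*16282 = -126380884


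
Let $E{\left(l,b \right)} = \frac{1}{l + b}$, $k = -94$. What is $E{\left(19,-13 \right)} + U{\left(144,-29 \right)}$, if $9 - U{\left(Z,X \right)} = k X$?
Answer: $- \frac{16301}{6} \approx -2716.8$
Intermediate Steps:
$E{\left(l,b \right)} = \frac{1}{b + l}$
$U{\left(Z,X \right)} = 9 + 94 X$ ($U{\left(Z,X \right)} = 9 - - 94 X = 9 + 94 X$)
$E{\left(19,-13 \right)} + U{\left(144,-29 \right)} = \frac{1}{-13 + 19} + \left(9 + 94 \left(-29\right)\right) = \frac{1}{6} + \left(9 - 2726\right) = \frac{1}{6} - 2717 = - \frac{16301}{6}$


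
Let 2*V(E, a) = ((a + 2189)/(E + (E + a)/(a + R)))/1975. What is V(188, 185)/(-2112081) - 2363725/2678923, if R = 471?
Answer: -93821954764095359587/106332924554518840725 ≈ -0.88234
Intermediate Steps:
V(E, a) = (2189 + a)/(3950*(E + (E + a)/(471 + a))) (V(E, a) = (((a + 2189)/(E + (E + a)/(a + 471)))/1975)/2 = (((2189 + a)/(E + (E + a)/(471 + a)))*(1/1975))/2 = ((2189 + a)/(1975*(E + (E + a)/(471 + a))))/2 = (2189 + a)/(3950*(E + (E + a)/(471 + a))))
V(188, 185)/(-2112081) - 2363725/2678923 = ((1031019 + 185² + 2660*185)/(3950*(185 + 472*188 + 188*185)))/(-2112081) - 2363725/2678923 = ((1031019 + 34225 + 492100)/(3950*(185 + 88736 + 34780)))*(-1/2112081) - 2363725*1/2678923 = ((1/3950)*1557344/123701)*(-1/2112081) - 181825/206071 = ((1/3950)*(1/123701)*1557344)*(-1/2112081) - 181825/206071 = (778672/244309475)*(-1/2112081) - 181825/206071 = -778672/516001400267475 - 181825/206071 = -93821954764095359587/106332924554518840725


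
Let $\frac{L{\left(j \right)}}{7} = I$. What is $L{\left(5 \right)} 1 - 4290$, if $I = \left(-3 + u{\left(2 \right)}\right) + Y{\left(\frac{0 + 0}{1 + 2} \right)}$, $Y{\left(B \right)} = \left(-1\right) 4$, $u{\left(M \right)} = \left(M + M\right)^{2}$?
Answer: $-4227$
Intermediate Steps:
$u{\left(M \right)} = 4 M^{2}$ ($u{\left(M \right)} = \left(2 M\right)^{2} = 4 M^{2}$)
$Y{\left(B \right)} = -4$
$I = 9$ ($I = \left(-3 + 4 \cdot 2^{2}\right) - 4 = \left(-3 + 4 \cdot 4\right) - 4 = \left(-3 + 16\right) - 4 = 13 - 4 = 9$)
$L{\left(j \right)} = 63$ ($L{\left(j \right)} = 7 \cdot 9 = 63$)
$L{\left(5 \right)} 1 - 4290 = 63 \cdot 1 - 4290 = 63 - 4290 = -4227$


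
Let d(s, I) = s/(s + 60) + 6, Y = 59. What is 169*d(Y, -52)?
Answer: 130637/119 ≈ 1097.8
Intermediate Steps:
d(s, I) = 6 + s/(60 + s) (d(s, I) = s/(60 + s) + 6 = 6 + s/(60 + s))
169*d(Y, -52) = 169*((360 + 7*59)/(60 + 59)) = 169*((360 + 413)/119) = 169*((1/119)*773) = 169*(773/119) = 130637/119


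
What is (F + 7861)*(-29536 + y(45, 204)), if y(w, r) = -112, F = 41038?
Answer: -1449757552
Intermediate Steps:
(F + 7861)*(-29536 + y(45, 204)) = (41038 + 7861)*(-29536 - 112) = 48899*(-29648) = -1449757552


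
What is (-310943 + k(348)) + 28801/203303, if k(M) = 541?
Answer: -63105629005/203303 ≈ -3.1040e+5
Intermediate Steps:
(-310943 + k(348)) + 28801/203303 = (-310943 + 541) + 28801/203303 = -310402 + 28801*(1/203303) = -310402 + 28801/203303 = -63105629005/203303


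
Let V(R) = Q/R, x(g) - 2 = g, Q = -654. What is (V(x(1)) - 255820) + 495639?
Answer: 239601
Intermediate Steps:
x(g) = 2 + g
V(R) = -654/R
(V(x(1)) - 255820) + 495639 = (-654/(2 + 1) - 255820) + 495639 = (-654/3 - 255820) + 495639 = (-654*1/3 - 255820) + 495639 = (-218 - 255820) + 495639 = -256038 + 495639 = 239601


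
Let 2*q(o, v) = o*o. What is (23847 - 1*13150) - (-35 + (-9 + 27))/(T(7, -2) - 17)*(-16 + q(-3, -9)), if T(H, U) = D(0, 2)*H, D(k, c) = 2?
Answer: 64573/6 ≈ 10762.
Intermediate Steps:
q(o, v) = o²/2 (q(o, v) = (o*o)/2 = o²/2)
T(H, U) = 2*H
(23847 - 1*13150) - (-35 + (-9 + 27))/(T(7, -2) - 17)*(-16 + q(-3, -9)) = (23847 - 1*13150) - (-35 + (-9 + 27))/(2*7 - 17)*(-16 + (½)*(-3)²) = (23847 - 13150) - (-35 + 18)/(14 - 17)*(-16 + (½)*9) = 10697 - (-17/(-3))*(-16 + 9/2) = 10697 - (-17*(-⅓))*(-23)/2 = 10697 - 17*(-23)/(3*2) = 10697 - 1*(-391/6) = 10697 + 391/6 = 64573/6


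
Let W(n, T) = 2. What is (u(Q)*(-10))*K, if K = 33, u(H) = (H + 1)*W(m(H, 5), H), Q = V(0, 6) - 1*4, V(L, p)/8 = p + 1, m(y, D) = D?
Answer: -34980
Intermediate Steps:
V(L, p) = 8 + 8*p (V(L, p) = 8*(p + 1) = 8*(1 + p) = 8 + 8*p)
Q = 52 (Q = (8 + 8*6) - 1*4 = (8 + 48) - 4 = 56 - 4 = 52)
u(H) = 2 + 2*H (u(H) = (H + 1)*2 = (1 + H)*2 = 2 + 2*H)
(u(Q)*(-10))*K = ((2 + 2*52)*(-10))*33 = ((2 + 104)*(-10))*33 = (106*(-10))*33 = -1060*33 = -34980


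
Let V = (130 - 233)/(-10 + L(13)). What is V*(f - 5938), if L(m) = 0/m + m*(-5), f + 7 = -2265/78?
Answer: -213313/26 ≈ -8204.3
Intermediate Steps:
f = -937/26 (f = -7 - 2265/78 = -7 - 2265*1/78 = -7 - 755/26 = -937/26 ≈ -36.038)
L(m) = -5*m (L(m) = 0 - 5*m = -5*m)
V = 103/75 (V = (130 - 233)/(-10 - 5*13) = -103/(-10 - 65) = -103/(-75) = -103*(-1/75) = 103/75 ≈ 1.3733)
V*(f - 5938) = 103*(-937/26 - 5938)/75 = (103/75)*(-155325/26) = -213313/26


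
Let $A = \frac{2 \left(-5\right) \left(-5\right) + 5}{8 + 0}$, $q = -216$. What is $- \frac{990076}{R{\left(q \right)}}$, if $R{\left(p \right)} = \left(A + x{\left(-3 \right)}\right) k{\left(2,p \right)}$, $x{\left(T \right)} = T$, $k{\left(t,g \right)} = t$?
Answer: $- \frac{3960304}{31} \approx -1.2775 \cdot 10^{5}$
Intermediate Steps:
$A = \frac{55}{8}$ ($A = \frac{\left(-10\right) \left(-5\right) + 5}{8} = \left(50 + 5\right) \frac{1}{8} = 55 \cdot \frac{1}{8} = \frac{55}{8} \approx 6.875$)
$R{\left(p \right)} = \frac{31}{4}$ ($R{\left(p \right)} = \left(\frac{55}{8} - 3\right) 2 = \frac{31}{8} \cdot 2 = \frac{31}{4}$)
$- \frac{990076}{R{\left(q \right)}} = - \frac{990076}{\frac{31}{4}} = \left(-990076\right) \frac{4}{31} = - \frac{3960304}{31}$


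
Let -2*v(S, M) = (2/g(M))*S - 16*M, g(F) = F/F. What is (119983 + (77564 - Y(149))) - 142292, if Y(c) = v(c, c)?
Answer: 54212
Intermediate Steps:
g(F) = 1
v(S, M) = -S + 8*M (v(S, M) = -((2/1)*S - 16*M)/2 = -((2*1)*S - 16*M)/2 = -(2*S - 16*M)/2 = -(-16*M + 2*S)/2 = -S + 8*M)
Y(c) = 7*c (Y(c) = -c + 8*c = 7*c)
(119983 + (77564 - Y(149))) - 142292 = (119983 + (77564 - 7*149)) - 142292 = (119983 + (77564 - 1*1043)) - 142292 = (119983 + (77564 - 1043)) - 142292 = (119983 + 76521) - 142292 = 196504 - 142292 = 54212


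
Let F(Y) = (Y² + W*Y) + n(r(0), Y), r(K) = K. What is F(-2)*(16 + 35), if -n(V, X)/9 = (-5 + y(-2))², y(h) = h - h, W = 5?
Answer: -11781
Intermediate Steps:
y(h) = 0
n(V, X) = -225 (n(V, X) = -9*(-5 + 0)² = -9*(-5)² = -9*25 = -225)
F(Y) = -225 + Y² + 5*Y (F(Y) = (Y² + 5*Y) - 225 = -225 + Y² + 5*Y)
F(-2)*(16 + 35) = (-225 + (-2)² + 5*(-2))*(16 + 35) = (-225 + 4 - 10)*51 = -231*51 = -11781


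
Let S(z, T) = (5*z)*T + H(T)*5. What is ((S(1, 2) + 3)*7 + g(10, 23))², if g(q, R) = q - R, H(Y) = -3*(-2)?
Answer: 82944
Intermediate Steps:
H(Y) = 6
S(z, T) = 30 + 5*T*z (S(z, T) = (5*z)*T + 6*5 = 5*T*z + 30 = 30 + 5*T*z)
((S(1, 2) + 3)*7 + g(10, 23))² = (((30 + 5*2*1) + 3)*7 + (10 - 1*23))² = (((30 + 10) + 3)*7 + (10 - 23))² = ((40 + 3)*7 - 13)² = (43*7 - 13)² = (301 - 13)² = 288² = 82944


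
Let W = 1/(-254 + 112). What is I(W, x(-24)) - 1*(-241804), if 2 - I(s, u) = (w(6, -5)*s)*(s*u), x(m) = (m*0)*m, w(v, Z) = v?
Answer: 241806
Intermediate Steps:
x(m) = 0 (x(m) = 0*m = 0)
W = -1/142 (W = 1/(-142) = -1/142 ≈ -0.0070423)
I(s, u) = 2 - 6*u*s² (I(s, u) = 2 - 6*s*s*u = 2 - 6*u*s²)
I(W, x(-24)) - 1*(-241804) = (2 - 6*0*(-1/142)²) - 1*(-241804) = (2 - 6*0*1/20164) + 241804 = (2 + 0) + 241804 = 2 + 241804 = 241806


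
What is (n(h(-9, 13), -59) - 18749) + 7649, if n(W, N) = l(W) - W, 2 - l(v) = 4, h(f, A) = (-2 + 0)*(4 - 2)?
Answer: -11098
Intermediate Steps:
h(f, A) = -4 (h(f, A) = -2*2 = -4)
l(v) = -2 (l(v) = 2 - 1*4 = 2 - 4 = -2)
n(W, N) = -2 - W
(n(h(-9, 13), -59) - 18749) + 7649 = ((-2 - 1*(-4)) - 18749) + 7649 = ((-2 + 4) - 18749) + 7649 = (2 - 18749) + 7649 = -18747 + 7649 = -11098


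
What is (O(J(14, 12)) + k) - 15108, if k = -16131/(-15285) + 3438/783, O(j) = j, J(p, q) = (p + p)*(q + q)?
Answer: -6396559451/443265 ≈ -14431.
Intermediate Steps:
J(p, q) = 4*p*q (J(p, q) = (2*p)*(2*q) = 4*p*q)
k = 2414089/443265 (k = -16131*(-1/15285) + 3438*(1/783) = 5377/5095 + 382/87 = 2414089/443265 ≈ 5.4462)
(O(J(14, 12)) + k) - 15108 = (4*14*12 + 2414089/443265) - 15108 = (672 + 2414089/443265) - 15108 = 300288169/443265 - 15108 = -6396559451/443265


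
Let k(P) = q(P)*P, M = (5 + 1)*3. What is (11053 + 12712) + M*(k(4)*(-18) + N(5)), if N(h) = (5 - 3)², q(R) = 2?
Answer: 21245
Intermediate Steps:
N(h) = 4 (N(h) = 2² = 4)
M = 18 (M = 6*3 = 18)
k(P) = 2*P
(11053 + 12712) + M*(k(4)*(-18) + N(5)) = (11053 + 12712) + 18*((2*4)*(-18) + 4) = 23765 + 18*(8*(-18) + 4) = 23765 + 18*(-144 + 4) = 23765 + 18*(-140) = 23765 - 2520 = 21245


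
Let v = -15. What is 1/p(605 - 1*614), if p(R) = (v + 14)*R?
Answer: 1/9 ≈ 0.11111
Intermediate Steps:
p(R) = -R (p(R) = (-15 + 14)*R = -R)
1/p(605 - 1*614) = 1/(-(605 - 1*614)) = 1/(-(605 - 614)) = 1/(-1*(-9)) = 1/9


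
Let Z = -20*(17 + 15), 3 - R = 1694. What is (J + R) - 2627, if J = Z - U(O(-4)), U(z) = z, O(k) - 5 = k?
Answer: -4959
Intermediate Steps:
R = -1691 (R = 3 - 1*1694 = 3 - 1694 = -1691)
O(k) = 5 + k
Z = -640 (Z = -20*32 = -640)
J = -641 (J = -640 - (5 - 4) = -640 - 1*1 = -640 - 1 = -641)
(J + R) - 2627 = (-641 - 1691) - 2627 = -2332 - 2627 = -4959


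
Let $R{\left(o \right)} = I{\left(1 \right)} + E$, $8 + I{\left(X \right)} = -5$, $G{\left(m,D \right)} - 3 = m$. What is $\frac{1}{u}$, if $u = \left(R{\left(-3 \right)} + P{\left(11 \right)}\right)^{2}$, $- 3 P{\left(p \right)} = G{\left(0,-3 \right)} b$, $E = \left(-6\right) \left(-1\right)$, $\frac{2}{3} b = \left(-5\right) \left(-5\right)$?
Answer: $\frac{4}{7921} \approx 0.00050499$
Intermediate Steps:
$b = \frac{75}{2}$ ($b = \frac{3 \left(\left(-5\right) \left(-5\right)\right)}{2} = \frac{3}{2} \cdot 25 = \frac{75}{2} \approx 37.5$)
$E = 6$
$G{\left(m,D \right)} = 3 + m$
$I{\left(X \right)} = -13$ ($I{\left(X \right)} = -8 - 5 = -13$)
$P{\left(p \right)} = - \frac{75}{2}$ ($P{\left(p \right)} = - \frac{\left(3 + 0\right) \frac{75}{2}}{3} = - \frac{3 \cdot \frac{75}{2}}{3} = \left(- \frac{1}{3}\right) \frac{225}{2} = - \frac{75}{2}$)
$R{\left(o \right)} = -7$ ($R{\left(o \right)} = -13 + 6 = -7$)
$u = \frac{7921}{4}$ ($u = \left(-7 - \frac{75}{2}\right)^{2} = \left(- \frac{89}{2}\right)^{2} = \frac{7921}{4} \approx 1980.3$)
$\frac{1}{u} = \frac{1}{\frac{7921}{4}} = \frac{4}{7921}$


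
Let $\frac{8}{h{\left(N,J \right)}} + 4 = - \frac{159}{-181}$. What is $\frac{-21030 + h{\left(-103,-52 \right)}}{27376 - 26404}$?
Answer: $- \frac{5941699}{274590} \approx -21.638$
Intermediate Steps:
$h{\left(N,J \right)} = - \frac{1448}{565}$ ($h{\left(N,J \right)} = \frac{8}{-4 - \frac{159}{-181}} = \frac{8}{-4 - - \frac{159}{181}} = \frac{8}{-4 + \frac{159}{181}} = \frac{8}{- \frac{565}{181}} = 8 \left(- \frac{181}{565}\right) = - \frac{1448}{565}$)
$\frac{-21030 + h{\left(-103,-52 \right)}}{27376 - 26404} = \frac{-21030 - \frac{1448}{565}}{27376 - 26404} = - \frac{11883398}{565 \cdot 972} = \left(- \frac{11883398}{565}\right) \frac{1}{972} = - \frac{5941699}{274590}$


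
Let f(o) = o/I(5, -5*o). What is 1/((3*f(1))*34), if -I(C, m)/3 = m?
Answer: 5/34 ≈ 0.14706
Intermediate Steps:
I(C, m) = -3*m
f(o) = 1/15 (f(o) = o/((-(-15)*o)) = o/((15*o)) = o*(1/(15*o)) = 1/15)
1/((3*f(1))*34) = 1/((3*(1/15))*34) = 1/((⅕)*34) = 1/(34/5) = 5/34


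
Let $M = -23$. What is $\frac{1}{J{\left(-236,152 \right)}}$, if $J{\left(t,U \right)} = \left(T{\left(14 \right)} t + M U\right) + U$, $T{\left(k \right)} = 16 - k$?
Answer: $- \frac{1}{3816} \approx -0.00026205$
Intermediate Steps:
$J{\left(t,U \right)} = - 22 U + 2 t$ ($J{\left(t,U \right)} = \left(\left(16 - 14\right) t - 23 U\right) + U = \left(2 t - 23 U\right) + U = \left(- 23 U + 2 t\right) + U = - 22 U + 2 t$)
$\frac{1}{J{\left(-236,152 \right)}} = \frac{1}{\left(-22\right) 152 + 2 \left(-236\right)} = \frac{1}{-3344 - 472} = \frac{1}{-3816} = - \frac{1}{3816}$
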